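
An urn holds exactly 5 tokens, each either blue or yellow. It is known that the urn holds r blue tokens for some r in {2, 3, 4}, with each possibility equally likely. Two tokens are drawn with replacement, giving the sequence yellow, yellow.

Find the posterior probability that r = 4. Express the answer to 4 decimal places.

0.0714

Compute the likelihood of the observed sequence for each case: P(data | r = 2) = (3/5)(3/5) = 9/25; P(data | r = 3) = (2/5)(2/5) = 4/25; P(data | r = 4) = (1/5)(1/5) = 1/25.
The prior-weighted likelihoods are 1/3 · 9/25 = 3/25, 1/3 · 4/25 = 4/75, 1/3 · 1/25 = 1/75; with total 14/75.
So P(r = 4 | data) = (1/75) / (14/75) = 1/14.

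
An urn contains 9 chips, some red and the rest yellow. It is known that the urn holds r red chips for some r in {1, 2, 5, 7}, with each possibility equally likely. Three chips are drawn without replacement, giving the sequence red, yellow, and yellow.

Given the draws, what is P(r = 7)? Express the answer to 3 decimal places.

0.065

The likelihood of the observed sequence under each hypothesis: P(data | r = 1) = (1/9)(8/8)(7/7) = 0.11111; P(data | r = 2) = (2/9)(7/8)(6/7) = 0.16667; P(data | r = 5) = (5/9)(4/8)(3/7) = 0.11905; P(data | r = 7) = (7/9)(2/8)(1/7) = 0.027778.
The prior-weighted likelihoods are 1/4 · 0.11111 = 0.027778, 1/4 · 0.16667 = 0.041667, 1/4 · 0.11905 = 0.029762, 1/4 · 0.027778 = 0.0069444; these sum to 0.10615.
So P(r = 7 | data) = (0.0069444) / (0.10615) = 0.065421.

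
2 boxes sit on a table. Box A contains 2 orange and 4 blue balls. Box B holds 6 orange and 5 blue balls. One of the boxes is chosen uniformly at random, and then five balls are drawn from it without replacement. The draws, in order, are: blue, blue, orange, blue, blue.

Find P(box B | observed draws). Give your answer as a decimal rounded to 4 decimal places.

0.1630

Under each hypothesis, the probability of the observed sequence is: P(data | box A) = (4/6)(3/5)(2/4)(2/3)(1/2) = 0.066667; P(data | box B) = (5/11)(4/10)(6/9)(3/8)(2/7) = 0.012987.
The prior-weighted likelihoods are 1/2 · 0.066667 = 0.033333, 1/2 · 0.012987 = 0.0064935; with total 0.039827.
Therefore the posterior P(box B | data) = (0.0064935) / (0.039827) = 0.16304.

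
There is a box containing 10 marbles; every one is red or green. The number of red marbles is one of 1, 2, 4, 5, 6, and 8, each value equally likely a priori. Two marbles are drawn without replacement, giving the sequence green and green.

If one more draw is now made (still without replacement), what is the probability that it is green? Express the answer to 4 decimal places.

0.6797

Compute the likelihood of the observed sequence for each case: P(data | r = 1) = (9/10)(8/9) = 4/5; P(data | r = 2) = (8/10)(7/9) = 28/45; P(data | r = 4) = (6/10)(5/9) = 1/3; P(data | r = 5) = (5/10)(4/9) = 2/9; P(data | r = 6) = (4/10)(3/9) = 2/15; P(data | r = 8) = (2/10)(1/9) = 1/45.
The prior-weighted likelihoods are 1/6 · 4/5 = 2/15, 1/6 · 28/45 = 14/135, 1/6 · 1/3 = 1/18, 1/6 · 2/9 = 1/27, 1/6 · 2/15 = 1/45, 1/6 · 1/45 = 1/270; with total 16/45.
Dividing through by the total gives posterior P(r = 1 | data) = 3/8, P(r = 2 | data) = 7/24, P(r = 4 | data) = 5/32, P(r = 5 | data) = 5/48, P(r = 6 | data) = 1/16, P(r = 8 | data) = 1/96.
Averaging over the posterior, P(green next | data) = (7/8)(3/8) + (3/4)(7/24) + (1/2)(5/32) + (3/8)(5/48) + (1/4)(1/16) + (0)(1/96) = 87/128.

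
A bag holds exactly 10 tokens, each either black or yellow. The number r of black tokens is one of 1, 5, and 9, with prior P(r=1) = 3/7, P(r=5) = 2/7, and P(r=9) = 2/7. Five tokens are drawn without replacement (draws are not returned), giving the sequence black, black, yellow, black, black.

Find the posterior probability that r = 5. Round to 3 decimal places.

Under each hypothesis, the probability of the observed sequence is: P(data | r = 1) = (1/10)(0/9) = 0; P(data | r = 5) = (5/10)(4/9)(5/8)(3/7)(2/6) = 0.019841; P(data | r = 9) = (9/10)(8/9)(1/8)(7/7)(6/6) = 0.1.
Weighting by the prior gives 3/7 · 0 = 0, 2/7 · 0.019841 = 0.0056689, 2/7 · 0.1 = 0.028571; these sum to 0.03424.
So P(r = 5 | data) = (0.0056689) / (0.03424) = 0.16556.

0.166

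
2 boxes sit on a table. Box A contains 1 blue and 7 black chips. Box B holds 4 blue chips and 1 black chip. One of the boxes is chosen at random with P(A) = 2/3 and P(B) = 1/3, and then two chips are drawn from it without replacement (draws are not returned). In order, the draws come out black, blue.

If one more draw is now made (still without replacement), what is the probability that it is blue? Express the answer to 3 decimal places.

The likelihood of the observed sequence under each hypothesis: P(data | box A) = (7/8)(1/7) = 1/8; P(data | box B) = (1/5)(4/4) = 1/5.
Multiplying each by its prior: 2/3 · 1/8 = 1/12, 1/3 · 1/5 = 1/15; summing to 3/20.
Normalising, the posterior is P(box A | data) = 5/9, P(box B | data) = 4/9.
So P(blue next | data) = Σ P(blue next | H) P(H | data) = (0)(5/9) + (1)(4/9) = 4/9.

0.444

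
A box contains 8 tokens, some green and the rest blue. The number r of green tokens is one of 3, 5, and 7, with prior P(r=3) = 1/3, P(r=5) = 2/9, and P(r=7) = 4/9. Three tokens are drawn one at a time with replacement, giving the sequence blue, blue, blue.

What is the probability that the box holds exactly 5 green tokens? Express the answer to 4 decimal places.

For each hypothesis, P(data | H) works out to: P(data | r = 3) = (5/8)(5/8)(5/8) = 0.24414; P(data | r = 5) = (3/8)(3/8)(3/8) = 0.052734; P(data | r = 7) = (1/8)(1/8)(1/8) = 0.0019531.
The prior-weighted likelihoods are 1/3 · 0.24414 = 0.08138, 2/9 · 0.052734 = 0.011719, 4/9 · 0.0019531 = 0.00086806; with total 0.093967.
So P(r = 5 | data) = (0.011719) / (0.093967) = 0.12471.

0.1247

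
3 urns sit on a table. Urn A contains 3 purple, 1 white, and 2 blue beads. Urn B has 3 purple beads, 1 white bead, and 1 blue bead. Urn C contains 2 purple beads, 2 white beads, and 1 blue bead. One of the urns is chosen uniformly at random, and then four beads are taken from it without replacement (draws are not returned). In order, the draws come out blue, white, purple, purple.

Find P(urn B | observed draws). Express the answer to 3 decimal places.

For each hypothesis, P(data | H) works out to: P(data | urn A) = (2/6)(1/5)(3/4)(2/3) = 1/30; P(data | urn B) = (1/5)(1/4)(3/3)(2/2) = 1/20; P(data | urn C) = (1/5)(2/4)(2/3)(1/2) = 1/30.
The prior-weighted likelihoods are 1/3 · 1/30 = 1/90, 1/3 · 1/20 = 1/60, 1/3 · 1/30 = 1/90; with total 7/180.
Hence P(urn B | data) = (1/60) / (7/180) = 3/7.

0.429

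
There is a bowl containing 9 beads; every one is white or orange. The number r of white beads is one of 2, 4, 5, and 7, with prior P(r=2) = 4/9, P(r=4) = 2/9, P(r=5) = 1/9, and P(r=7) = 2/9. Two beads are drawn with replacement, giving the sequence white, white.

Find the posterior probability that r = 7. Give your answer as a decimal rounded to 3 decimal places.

Under each hypothesis, the probability of the observed sequence is: P(data | r = 2) = (2/9)(2/9) = 4/81; P(data | r = 4) = (4/9)(4/9) = 16/81; P(data | r = 5) = (5/9)(5/9) = 25/81; P(data | r = 7) = (7/9)(7/9) = 49/81.
Weighting by the prior gives 4/9 · 4/81 = 16/729, 2/9 · 16/81 = 32/729, 1/9 · 25/81 = 25/729, 2/9 · 49/81 = 98/729; summing to 19/81.
Therefore the posterior P(r = 7 | data) = (98/729) / (19/81) = 98/171.

0.573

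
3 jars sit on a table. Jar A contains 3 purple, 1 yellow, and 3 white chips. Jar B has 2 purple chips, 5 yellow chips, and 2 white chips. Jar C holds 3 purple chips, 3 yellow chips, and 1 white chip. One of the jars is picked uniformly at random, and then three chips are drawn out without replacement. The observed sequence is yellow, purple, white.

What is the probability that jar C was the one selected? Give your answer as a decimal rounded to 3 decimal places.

0.342

For each hypothesis, P(data | H) works out to: P(data | jar A) = (1/7)(3/6)(3/5) = 0.042857; P(data | jar B) = (5/9)(2/8)(2/7) = 0.039683; P(data | jar C) = (3/7)(3/6)(1/5) = 0.042857.
The prior-weighted likelihoods are 1/3 · 0.042857 = 0.014286, 1/3 · 0.039683 = 0.013228, 1/3 · 0.042857 = 0.014286; summing to 0.041799.
So P(jar C | data) = (0.014286) / (0.041799) = 0.34177.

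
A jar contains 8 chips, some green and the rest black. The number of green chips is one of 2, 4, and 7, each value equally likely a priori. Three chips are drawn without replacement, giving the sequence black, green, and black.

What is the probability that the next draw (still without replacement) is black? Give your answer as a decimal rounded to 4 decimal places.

0.6222

The likelihood of the observed sequence under each hypothesis: P(data | r = 2) = (6/8)(2/7)(5/6) = 5/28; P(data | r = 4) = (4/8)(4/7)(3/6) = 1/7; P(data | r = 7) = (1/8)(7/7)(0/6) = 0.
The prior-weighted likelihoods are 1/3 · 5/28 = 5/84, 1/3 · 1/7 = 1/21, 1/3 · 0 = 0; summing to 3/28.
The posterior is then P(r = 2 | data) = 5/9, P(r = 4 | data) = 4/9, P(r = 7 | data) = 0.
The predictive probability is P(black next | data) = (4/5)(5/9) + (2/5)(4/9) = 28/45.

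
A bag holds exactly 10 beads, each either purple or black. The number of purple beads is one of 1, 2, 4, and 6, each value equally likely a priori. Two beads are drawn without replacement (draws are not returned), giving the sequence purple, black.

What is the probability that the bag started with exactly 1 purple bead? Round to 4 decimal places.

0.1233

For each hypothesis, P(data | H) works out to: P(data | r = 1) = (1/10)(9/9) = 1/10; P(data | r = 2) = (2/10)(8/9) = 8/45; P(data | r = 4) = (4/10)(6/9) = 4/15; P(data | r = 6) = (6/10)(4/9) = 4/15.
The prior-weighted likelihoods are 1/4 · 1/10 = 1/40, 1/4 · 8/45 = 2/45, 1/4 · 4/15 = 1/15, 1/4 · 4/15 = 1/15; with total 73/360.
Therefore the posterior P(r = 1 | data) = (1/40) / (73/360) = 9/73.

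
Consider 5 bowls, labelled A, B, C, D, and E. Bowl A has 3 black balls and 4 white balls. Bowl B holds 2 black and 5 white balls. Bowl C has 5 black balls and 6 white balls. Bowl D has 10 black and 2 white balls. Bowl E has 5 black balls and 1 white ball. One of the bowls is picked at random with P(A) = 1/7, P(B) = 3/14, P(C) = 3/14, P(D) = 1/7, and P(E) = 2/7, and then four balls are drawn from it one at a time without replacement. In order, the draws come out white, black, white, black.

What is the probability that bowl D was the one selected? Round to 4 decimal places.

The likelihood of the observed sequence under each hypothesis: P(data | bowl A) = (4/7)(3/6)(3/5)(2/4) = 0.085714; P(data | bowl B) = (5/7)(2/6)(4/5)(1/4) = 0.047619; P(data | bowl C) = (6/11)(5/10)(5/9)(4/8) = 0.075758; P(data | bowl D) = (2/12)(10/11)(1/10)(9/9) = 0.015152; P(data | bowl E) = (1/6)(5/5)(0/4) = 0.
The prior-weighted likelihoods are 1/7 · 0.085714 = 0.012245, 3/14 · 0.047619 = 0.010204, 3/14 · 0.075758 = 0.016234, 1/7 · 0.015152 = 0.0021645, 2/7 · 0 = 0; with total 0.040847.
By Bayes' rule, P(bowl D | data) = (0.0021645) / (0.040847) = 0.05299.

0.0530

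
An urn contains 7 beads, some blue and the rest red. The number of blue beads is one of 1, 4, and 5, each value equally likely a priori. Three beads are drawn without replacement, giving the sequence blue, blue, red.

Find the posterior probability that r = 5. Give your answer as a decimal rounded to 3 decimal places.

Under each hypothesis, the probability of the observed sequence is: P(data | r = 1) = (1/7)(0/6) = 0; P(data | r = 4) = (4/7)(3/6)(3/5) = 6/35; P(data | r = 5) = (5/7)(4/6)(2/5) = 4/21.
Multiplying each by its prior: 1/3 · 0 = 0, 1/3 · 6/35 = 2/35, 1/3 · 4/21 = 4/63; these sum to 38/315.
So P(r = 5 | data) = (4/63) / (38/315) = 10/19.

0.526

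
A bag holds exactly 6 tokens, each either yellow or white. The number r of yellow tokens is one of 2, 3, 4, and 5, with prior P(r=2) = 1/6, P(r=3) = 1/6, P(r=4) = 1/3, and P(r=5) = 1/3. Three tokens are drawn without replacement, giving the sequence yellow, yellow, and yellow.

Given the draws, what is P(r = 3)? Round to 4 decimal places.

0.0345

Compute the likelihood of the observed sequence for each case: P(data | r = 2) = (2/6)(1/5)(0/4) = 0; P(data | r = 3) = (3/6)(2/5)(1/4) = 1/20; P(data | r = 4) = (4/6)(3/5)(2/4) = 1/5; P(data | r = 5) = (5/6)(4/5)(3/4) = 1/2.
Multiplying each by its prior: 1/6 · 0 = 0, 1/6 · 1/20 = 1/120, 1/3 · 1/5 = 1/15, 1/3 · 1/2 = 1/6; these sum to 29/120.
Therefore the posterior P(r = 3 | data) = (1/120) / (29/120) = 1/29.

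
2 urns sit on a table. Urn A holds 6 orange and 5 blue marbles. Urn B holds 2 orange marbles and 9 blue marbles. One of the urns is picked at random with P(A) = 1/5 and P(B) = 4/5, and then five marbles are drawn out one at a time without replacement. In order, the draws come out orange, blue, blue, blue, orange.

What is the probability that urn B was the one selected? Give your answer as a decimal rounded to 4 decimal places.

For each hypothesis, P(data | H) works out to: P(data | urn A) = (6/11)(5/10)(4/9)(3/8)(5/7) = 0.032468; P(data | urn B) = (2/11)(9/10)(8/9)(7/8)(1/7) = 0.018182.
Multiplying each by its prior: 1/5 · 0.032468 = 0.0064935, 4/5 · 0.018182 = 0.014545; with total 0.021039.
Hence P(urn B | data) = (0.014545) / (0.021039) = 0.69136.

0.6914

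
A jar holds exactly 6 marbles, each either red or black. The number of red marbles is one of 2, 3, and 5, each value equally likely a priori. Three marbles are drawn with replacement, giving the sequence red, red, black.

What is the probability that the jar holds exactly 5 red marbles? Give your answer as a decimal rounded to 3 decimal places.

The likelihood of the observed sequence under each hypothesis: P(data | r = 2) = (2/6)(2/6)(4/6) = 2/27; P(data | r = 3) = (3/6)(3/6)(3/6) = 1/8; P(data | r = 5) = (5/6)(5/6)(1/6) = 25/216.
Multiplying each by its prior: 1/3 · 2/27 = 2/81, 1/3 · 1/8 = 1/24, 1/3 · 25/216 = 25/648; summing to 17/162.
By Bayes' rule, P(r = 5 | data) = (25/648) / (17/162) = 25/68.

0.368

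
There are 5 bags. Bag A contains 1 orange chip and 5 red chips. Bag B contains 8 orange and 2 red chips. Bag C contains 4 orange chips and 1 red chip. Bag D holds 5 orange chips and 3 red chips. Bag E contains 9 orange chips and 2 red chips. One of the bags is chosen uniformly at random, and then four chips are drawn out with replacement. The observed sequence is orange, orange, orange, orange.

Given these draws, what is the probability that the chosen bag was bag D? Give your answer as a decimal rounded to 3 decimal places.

0.107

For each hypothesis, P(data | H) works out to: P(data | bag A) = (1/6)(1/6)(1/6)(1/6) = 0.0007716; P(data | bag B) = (8/10)(8/10)(8/10)(8/10) = 0.4096; P(data | bag C) = (4/5)(4/5)(4/5)(4/5) = 0.4096; P(data | bag D) = (5/8)(5/8)(5/8)(5/8) = 0.15259; P(data | bag E) = (9/11)(9/11)(9/11)(9/11) = 0.44813.
Multiplying each by its prior: 1/5 · 0.0007716 = 0.00015432, 1/5 · 0.4096 = 0.08192, 1/5 · 0.4096 = 0.08192, 1/5 · 0.15259 = 0.030518, 1/5 · 0.44813 = 0.089625; with total 0.28414.
Hence P(bag D | data) = (0.030518) / (0.28414) = 0.1074.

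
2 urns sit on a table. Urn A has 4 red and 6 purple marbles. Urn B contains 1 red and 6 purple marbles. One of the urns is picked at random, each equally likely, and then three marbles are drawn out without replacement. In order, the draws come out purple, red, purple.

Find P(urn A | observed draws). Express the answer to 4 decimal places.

Compute the likelihood of the observed sequence for each case: P(data | urn A) = (6/10)(4/9)(5/8) = 1/6; P(data | urn B) = (6/7)(1/6)(5/5) = 1/7.
Weighting by the prior gives 1/2 · 1/6 = 1/12, 1/2 · 1/7 = 1/14; these sum to 13/84.
Hence P(urn A | data) = (1/12) / (13/84) = 7/13.

0.5385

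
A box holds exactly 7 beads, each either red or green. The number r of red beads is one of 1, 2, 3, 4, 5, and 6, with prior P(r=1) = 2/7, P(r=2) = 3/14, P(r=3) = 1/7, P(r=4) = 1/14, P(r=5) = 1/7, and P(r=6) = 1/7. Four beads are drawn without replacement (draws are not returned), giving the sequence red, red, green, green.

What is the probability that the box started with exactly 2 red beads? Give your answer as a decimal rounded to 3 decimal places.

0.288

The likelihood of the observed sequence under each hypothesis: P(data | r = 1) = (1/7)(0/6) = 0; P(data | r = 2) = (2/7)(1/6)(5/5)(4/4) = 1/21; P(data | r = 3) = (3/7)(2/6)(4/5)(3/4) = 3/35; P(data | r = 4) = (4/7)(3/6)(3/5)(2/4) = 3/35; P(data | r = 5) = (5/7)(4/6)(2/5)(1/4) = 1/21; P(data | r = 6) = (6/7)(5/6)(1/5)(0/4) = 0.
The prior-weighted likelihoods are 2/7 · 0 = 0, 3/14 · 1/21 = 1/98, 1/7 · 3/35 = 3/245, 1/14 · 3/35 = 3/490, 1/7 · 1/21 = 1/147, 1/7 · 0 = 0; summing to 26/735.
By Bayes' rule, P(r = 2 | data) = (1/98) / (26/735) = 15/52.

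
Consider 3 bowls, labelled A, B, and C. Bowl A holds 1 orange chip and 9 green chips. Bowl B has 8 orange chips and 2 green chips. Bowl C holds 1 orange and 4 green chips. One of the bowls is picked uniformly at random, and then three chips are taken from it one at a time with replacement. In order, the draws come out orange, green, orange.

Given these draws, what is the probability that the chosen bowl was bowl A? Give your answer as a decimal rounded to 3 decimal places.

Under each hypothesis, the probability of the observed sequence is: P(data | bowl A) = (1/10)(9/10)(1/10) = 0.009; P(data | bowl B) = (8/10)(2/10)(8/10) = 0.128; P(data | bowl C) = (1/5)(4/5)(1/5) = 0.032.
The prior-weighted likelihoods are 1/3 · 0.009 = 0.003, 1/3 · 0.128 = 0.042667, 1/3 · 0.032 = 0.010667; with total 0.056333.
Therefore the posterior P(bowl A | data) = (0.003) / (0.056333) = 0.053254.

0.053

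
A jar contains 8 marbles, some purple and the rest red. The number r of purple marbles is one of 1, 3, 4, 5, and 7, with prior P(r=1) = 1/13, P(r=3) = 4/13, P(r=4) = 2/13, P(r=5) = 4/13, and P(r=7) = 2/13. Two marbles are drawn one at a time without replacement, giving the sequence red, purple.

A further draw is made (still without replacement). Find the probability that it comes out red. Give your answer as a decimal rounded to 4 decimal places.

0.4798

Under each hypothesis, the probability of the observed sequence is: P(data | r = 1) = (7/8)(1/7) = 1/8; P(data | r = 3) = (5/8)(3/7) = 15/56; P(data | r = 4) = (4/8)(4/7) = 2/7; P(data | r = 5) = (3/8)(5/7) = 15/56; P(data | r = 7) = (1/8)(7/7) = 1/8.
Weighting by the prior gives 1/13 · 1/8 = 1/104, 4/13 · 15/56 = 15/182, 2/13 · 2/7 = 4/91, 4/13 · 15/56 = 15/182, 2/13 · 1/8 = 1/52; summing to 173/728.
Dividing through by the total gives posterior P(r = 1 | data) = 7/173, P(r = 3 | data) = 60/173, P(r = 4 | data) = 32/173, P(r = 5 | data) = 60/173, P(r = 7 | data) = 14/173.
The predictive probability is P(red next | data) = (1)(7/173) + (2/3)(60/173) + (1/2)(32/173) + (1/3)(60/173) + (0)(14/173) = 83/173.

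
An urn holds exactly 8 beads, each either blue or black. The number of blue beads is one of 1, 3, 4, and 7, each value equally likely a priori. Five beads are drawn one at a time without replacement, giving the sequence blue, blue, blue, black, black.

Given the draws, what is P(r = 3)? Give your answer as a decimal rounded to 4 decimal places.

Under each hypothesis, the probability of the observed sequence is: P(data | r = 1) = (1/8)(0/7) = 0; P(data | r = 3) = (3/8)(2/7)(1/6)(5/5)(4/4) = 0.017857; P(data | r = 4) = (4/8)(3/7)(2/6)(4/5)(3/4) = 0.042857; P(data | r = 7) = (7/8)(6/7)(5/6)(1/5)(0/4) = 0.
Weighting by the prior gives 1/4 · 0 = 0, 1/4 · 0.017857 = 0.0044643, 1/4 · 0.042857 = 0.010714, 1/4 · 0 = 0; these sum to 0.015179.
Therefore the posterior P(r = 3 | data) = (0.0044643) / (0.015179) = 0.29412.

0.2941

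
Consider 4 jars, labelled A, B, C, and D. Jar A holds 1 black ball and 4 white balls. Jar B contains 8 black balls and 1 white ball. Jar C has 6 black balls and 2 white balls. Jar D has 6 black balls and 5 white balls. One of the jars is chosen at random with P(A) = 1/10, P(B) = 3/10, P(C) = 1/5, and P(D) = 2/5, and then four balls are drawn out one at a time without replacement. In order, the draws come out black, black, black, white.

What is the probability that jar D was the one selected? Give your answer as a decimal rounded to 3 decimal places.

0.329

Compute the likelihood of the observed sequence for each case: P(data | jar A) = (1/5)(0/4) = 0; P(data | jar B) = (8/9)(7/8)(6/7)(1/6) = 1/9; P(data | jar C) = (6/8)(5/7)(4/6)(2/5) = 1/7; P(data | jar D) = (6/11)(5/10)(4/9)(5/8) = 5/66.
Multiplying each by its prior: 1/10 · 0 = 0, 3/10 · 1/9 = 1/30, 1/5 · 1/7 = 1/35, 2/5 · 5/66 = 1/33; these sum to 71/770.
Therefore the posterior P(jar D | data) = (1/33) / (71/770) = 70/213.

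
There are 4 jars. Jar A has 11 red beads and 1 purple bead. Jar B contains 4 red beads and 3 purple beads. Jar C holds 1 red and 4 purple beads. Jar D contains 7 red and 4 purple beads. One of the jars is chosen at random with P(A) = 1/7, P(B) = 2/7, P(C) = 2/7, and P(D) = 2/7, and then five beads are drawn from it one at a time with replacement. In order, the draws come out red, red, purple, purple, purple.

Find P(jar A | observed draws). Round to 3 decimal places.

Under each hypothesis, the probability of the observed sequence is: P(data | jar A) = (11/12)(11/12)(1/12)(1/12)(1/12) = 0.00048627; P(data | jar B) = (4/7)(4/7)(3/7)(3/7)(3/7) = 0.025704; P(data | jar C) = (1/5)(1/5)(4/5)(4/5)(4/5) = 0.02048; P(data | jar D) = (7/11)(7/11)(4/11)(4/11)(4/11) = 0.019472.
Multiplying each by its prior: 1/7 · 0.00048627 = 6.9467e-05, 2/7 · 0.025704 = 0.0073439, 2/7 · 0.02048 = 0.0058514, 2/7 · 0.019472 = 0.0055635; with total 0.018828.
Hence P(jar A | data) = (6.9467e-05) / (0.018828) = 0.0036895.

0.004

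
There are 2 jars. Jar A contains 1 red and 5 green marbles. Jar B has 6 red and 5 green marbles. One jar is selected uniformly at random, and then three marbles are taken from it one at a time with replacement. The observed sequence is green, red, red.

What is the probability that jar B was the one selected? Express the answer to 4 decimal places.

0.8538

The likelihood of the observed sequence under each hypothesis: P(data | jar A) = (5/6)(1/6)(1/6) = 0.023148; P(data | jar B) = (5/11)(6/11)(6/11) = 0.13524.
Weighting by the prior gives 1/2 · 0.023148 = 0.011574, 1/2 · 0.13524 = 0.067618; summing to 0.079192.
Hence P(jar B | data) = (0.067618) / (0.079192) = 0.85385.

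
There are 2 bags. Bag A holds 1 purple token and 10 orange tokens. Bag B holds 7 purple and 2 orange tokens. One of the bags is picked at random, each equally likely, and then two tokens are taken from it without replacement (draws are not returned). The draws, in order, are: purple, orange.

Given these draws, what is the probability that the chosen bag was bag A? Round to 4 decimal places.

0.3186

Under each hypothesis, the probability of the observed sequence is: P(data | bag A) = (1/11)(10/10) = 1/11; P(data | bag B) = (7/9)(2/8) = 7/36.
Weighting by the prior gives 1/2 · 1/11 = 1/22, 1/2 · 7/36 = 7/72; these sum to 113/792.
Therefore the posterior P(bag A | data) = (1/22) / (113/792) = 36/113.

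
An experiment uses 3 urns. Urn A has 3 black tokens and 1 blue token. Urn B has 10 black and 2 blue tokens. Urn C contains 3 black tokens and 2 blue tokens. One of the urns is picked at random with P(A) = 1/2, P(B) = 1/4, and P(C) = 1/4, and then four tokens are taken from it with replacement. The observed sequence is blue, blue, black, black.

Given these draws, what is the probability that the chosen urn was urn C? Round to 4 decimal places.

0.3913

For each hypothesis, P(data | H) works out to: P(data | urn A) = (1/4)(1/4)(3/4)(3/4) = 0.035156; P(data | urn B) = (2/12)(2/12)(10/12)(10/12) = 0.01929; P(data | urn C) = (2/5)(2/5)(3/5)(3/5) = 0.0576.
Multiplying each by its prior: 1/2 · 0.035156 = 0.017578, 1/4 · 0.01929 = 0.0048225, 1/4 · 0.0576 = 0.0144; with total 0.036801.
So P(urn C | data) = (0.0144) / (0.036801) = 0.3913.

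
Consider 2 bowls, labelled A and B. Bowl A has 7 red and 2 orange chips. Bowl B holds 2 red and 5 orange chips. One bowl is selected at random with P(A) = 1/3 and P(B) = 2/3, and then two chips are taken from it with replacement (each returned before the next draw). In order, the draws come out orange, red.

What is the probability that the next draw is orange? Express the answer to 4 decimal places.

The likelihood of the observed sequence under each hypothesis: P(data | bowl A) = (2/9)(7/9) = 0.17284; P(data | bowl B) = (5/7)(2/7) = 0.20408.
Multiplying each by its prior: 1/3 · 0.17284 = 0.057613, 2/3 · 0.20408 = 0.13605; these sum to 0.19367.
Dividing through by the total gives posterior P(bowl A | data) = 0.29748, P(bowl B | data) = 0.70252.
The predictive probability is P(orange next | data) = (2/9)(0.29748) + (5/7)(0.70252) = 0.5679.

0.5679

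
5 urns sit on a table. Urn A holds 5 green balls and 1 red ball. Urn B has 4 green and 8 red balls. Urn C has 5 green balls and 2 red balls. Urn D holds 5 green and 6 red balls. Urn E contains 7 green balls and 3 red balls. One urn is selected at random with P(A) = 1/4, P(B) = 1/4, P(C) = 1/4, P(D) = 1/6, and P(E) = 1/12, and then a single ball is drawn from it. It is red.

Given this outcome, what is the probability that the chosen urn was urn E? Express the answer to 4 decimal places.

0.0632

For each hypothesis, P(data | H) works out to: P(data | urn A) = (1/6) = 0.16667; P(data | urn B) = (8/12) = 0.66667; P(data | urn C) = (2/7) = 0.28571; P(data | urn D) = (6/11) = 0.54545; P(data | urn E) = (3/10) = 0.3.
The prior-weighted likelihoods are 1/4 · 0.16667 = 0.041667, 1/4 · 0.66667 = 0.16667, 1/4 · 0.28571 = 0.071429, 1/6 · 0.54545 = 0.090909, 1/12 · 0.3 = 0.025; with total 0.39567.
By Bayes' rule, P(urn E | data) = (0.025) / (0.39567) = 0.063184.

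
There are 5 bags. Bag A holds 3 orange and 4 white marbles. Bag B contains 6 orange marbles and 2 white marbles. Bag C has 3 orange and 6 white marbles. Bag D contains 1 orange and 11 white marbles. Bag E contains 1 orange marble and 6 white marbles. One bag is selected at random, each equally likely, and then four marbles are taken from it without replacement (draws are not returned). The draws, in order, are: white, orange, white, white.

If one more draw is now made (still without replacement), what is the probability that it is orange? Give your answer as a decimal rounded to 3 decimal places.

0.243

Compute the likelihood of the observed sequence for each case: P(data | bag A) = (4/7)(3/6)(3/5)(2/4) = 0.085714; P(data | bag B) = (2/8)(6/7)(1/6)(0/5) = 0; P(data | bag C) = (6/9)(3/8)(5/7)(4/6) = 0.11905; P(data | bag D) = (11/12)(1/11)(10/10)(9/9) = 0.083333; P(data | bag E) = (6/7)(1/6)(5/5)(4/4) = 0.14286.
Weighting by the prior gives 1/5 · 0.085714 = 0.017143, 1/5 · 0 = 0, 1/5 · 0.11905 = 0.02381, 1/5 · 0.083333 = 0.016667, 1/5 · 0.14286 = 0.028571; with total 0.08619.
Normalising, the posterior is P(bag A | data) = 0.1989, P(bag B | data) = 0, P(bag C | data) = 0.27624, P(bag D | data) = 0.19337, P(bag E | data) = 0.33149.
Averaging over the posterior, P(orange next | data) = (2/3)(0.1989) + (2/5)(0.27624) + (0)(0.19337) + (0)(0.33149) = 0.24309.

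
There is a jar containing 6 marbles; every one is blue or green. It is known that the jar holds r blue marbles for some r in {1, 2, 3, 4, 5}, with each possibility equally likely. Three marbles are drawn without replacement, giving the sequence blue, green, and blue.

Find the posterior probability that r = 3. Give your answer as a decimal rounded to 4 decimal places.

Under each hypothesis, the probability of the observed sequence is: P(data | r = 1) = (1/6)(5/5)(0/4) = 0; P(data | r = 2) = (2/6)(4/5)(1/4) = 1/15; P(data | r = 3) = (3/6)(3/5)(2/4) = 3/20; P(data | r = 4) = (4/6)(2/5)(3/4) = 1/5; P(data | r = 5) = (5/6)(1/5)(4/4) = 1/6.
The prior-weighted likelihoods are 1/5 · 0 = 0, 1/5 · 1/15 = 1/75, 1/5 · 3/20 = 3/100, 1/5 · 1/5 = 1/25, 1/5 · 1/6 = 1/30; summing to 7/60.
So P(r = 3 | data) = (3/100) / (7/60) = 9/35.

0.2571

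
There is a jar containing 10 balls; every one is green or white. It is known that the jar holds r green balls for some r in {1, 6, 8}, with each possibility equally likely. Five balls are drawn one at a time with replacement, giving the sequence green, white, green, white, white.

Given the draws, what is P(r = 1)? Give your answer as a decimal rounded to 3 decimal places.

The likelihood of the observed sequence under each hypothesis: P(data | r = 1) = (1/10)(9/10)(1/10)(9/10)(9/10) = 0.00729; P(data | r = 6) = (6/10)(4/10)(6/10)(4/10)(4/10) = 0.02304; P(data | r = 8) = (8/10)(2/10)(8/10)(2/10)(2/10) = 0.00512.
The prior-weighted likelihoods are 1/3 · 0.00729 = 0.00243, 1/3 · 0.02304 = 0.00768, 1/3 · 0.00512 = 0.0017067; these sum to 0.011817.
So P(r = 1 | data) = (0.00243) / (0.011817) = 0.20564.

0.206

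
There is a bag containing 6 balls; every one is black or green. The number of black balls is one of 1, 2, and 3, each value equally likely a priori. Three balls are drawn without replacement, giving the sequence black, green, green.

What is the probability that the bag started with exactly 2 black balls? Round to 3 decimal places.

0.387

The likelihood of the observed sequence under each hypothesis: P(data | r = 1) = (1/6)(5/5)(4/4) = 1/6; P(data | r = 2) = (2/6)(4/5)(3/4) = 1/5; P(data | r = 3) = (3/6)(3/5)(2/4) = 3/20.
Multiplying each by its prior: 1/3 · 1/6 = 1/18, 1/3 · 1/5 = 1/15, 1/3 · 3/20 = 1/20; these sum to 31/180.
Therefore the posterior P(r = 2 | data) = (1/15) / (31/180) = 12/31.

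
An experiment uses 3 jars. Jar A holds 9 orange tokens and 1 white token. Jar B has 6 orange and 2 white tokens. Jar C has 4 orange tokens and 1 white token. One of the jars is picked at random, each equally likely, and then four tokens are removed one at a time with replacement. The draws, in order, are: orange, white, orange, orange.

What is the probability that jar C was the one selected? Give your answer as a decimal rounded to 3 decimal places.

For each hypothesis, P(data | H) works out to: P(data | jar A) = (9/10)(1/10)(9/10)(9/10) = 0.0729; P(data | jar B) = (6/8)(2/8)(6/8)(6/8) = 0.10547; P(data | jar C) = (4/5)(1/5)(4/5)(4/5) = 0.1024.
Weighting by the prior gives 1/3 · 0.0729 = 0.0243, 1/3 · 0.10547 = 0.035156, 1/3 · 0.1024 = 0.034133; with total 0.09359.
Hence P(jar C | data) = (0.034133) / (0.09359) = 0.36471.

0.365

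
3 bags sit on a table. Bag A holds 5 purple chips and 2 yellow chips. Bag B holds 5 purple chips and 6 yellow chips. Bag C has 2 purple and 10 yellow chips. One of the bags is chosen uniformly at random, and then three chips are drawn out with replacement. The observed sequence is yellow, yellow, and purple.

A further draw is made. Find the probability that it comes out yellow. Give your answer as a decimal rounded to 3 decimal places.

0.604

Compute the likelihood of the observed sequence for each case: P(data | bag A) = (2/7)(2/7)(5/7) = 0.058309; P(data | bag B) = (6/11)(6/11)(5/11) = 0.13524; P(data | bag C) = (10/12)(10/12)(2/12) = 0.11574.
The prior-weighted likelihoods are 1/3 · 0.058309 = 0.019436, 1/3 · 0.13524 = 0.045079, 1/3 · 0.11574 = 0.03858; summing to 0.1031.
Dividing through by the total gives posterior P(bag A | data) = 0.18853, P(bag B | data) = 0.43725, P(bag C | data) = 0.37422.
Averaging over the posterior, P(yellow next | data) = (2/7)(0.18853) + (6/11)(0.43725) + (5/6)(0.37422) = 0.60422.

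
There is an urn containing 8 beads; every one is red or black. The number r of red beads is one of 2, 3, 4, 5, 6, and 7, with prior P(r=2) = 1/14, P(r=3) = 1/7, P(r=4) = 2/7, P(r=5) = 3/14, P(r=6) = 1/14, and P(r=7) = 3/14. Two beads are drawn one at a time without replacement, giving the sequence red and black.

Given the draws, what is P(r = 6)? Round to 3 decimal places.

Under each hypothesis, the probability of the observed sequence is: P(data | r = 2) = (2/8)(6/7) = 3/14; P(data | r = 3) = (3/8)(5/7) = 15/56; P(data | r = 4) = (4/8)(4/7) = 2/7; P(data | r = 5) = (5/8)(3/7) = 15/56; P(data | r = 6) = (6/8)(2/7) = 3/14; P(data | r = 7) = (7/8)(1/7) = 1/8.
Multiplying each by its prior: 1/14 · 3/14 = 3/196, 1/7 · 15/56 = 15/392, 2/7 · 2/7 = 4/49, 3/14 · 15/56 = 45/784, 1/14 · 3/14 = 3/196, 3/14 · 1/8 = 3/112; summing to 23/98.
Hence P(r = 6 | data) = (3/196) / (23/98) = 3/46.

0.065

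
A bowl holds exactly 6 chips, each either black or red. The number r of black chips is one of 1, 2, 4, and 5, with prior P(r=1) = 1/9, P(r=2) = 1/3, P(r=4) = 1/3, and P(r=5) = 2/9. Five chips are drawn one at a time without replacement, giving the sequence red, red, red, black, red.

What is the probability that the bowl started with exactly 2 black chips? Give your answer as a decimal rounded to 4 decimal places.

0.5455

Compute the likelihood of the observed sequence for each case: P(data | r = 1) = (5/6)(4/5)(3/4)(1/3)(2/2) = 1/6; P(data | r = 2) = (4/6)(3/5)(2/4)(2/3)(1/2) = 1/15; P(data | r = 4) = (2/6)(1/5)(0/4) = 0; P(data | r = 5) = (1/6)(0/5) = 0.
The prior-weighted likelihoods are 1/9 · 1/6 = 1/54, 1/3 · 1/15 = 1/45, 1/3 · 0 = 0, 2/9 · 0 = 0; with total 11/270.
So P(r = 2 | data) = (1/45) / (11/270) = 6/11.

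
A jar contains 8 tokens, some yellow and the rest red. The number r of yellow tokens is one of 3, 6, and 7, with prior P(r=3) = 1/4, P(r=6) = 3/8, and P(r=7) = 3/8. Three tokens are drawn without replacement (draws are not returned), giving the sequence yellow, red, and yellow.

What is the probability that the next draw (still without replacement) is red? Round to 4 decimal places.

Under each hypothesis, the probability of the observed sequence is: P(data | r = 3) = (3/8)(5/7)(2/6) = 5/56; P(data | r = 6) = (6/8)(2/7)(5/6) = 5/28; P(data | r = 7) = (7/8)(1/7)(6/6) = 1/8.
The prior-weighted likelihoods are 1/4 · 5/56 = 5/224, 3/8 · 5/28 = 15/224, 3/8 · 1/8 = 3/64; with total 61/448.
Dividing through by the total gives posterior P(r = 3 | data) = 10/61, P(r = 6 | data) = 30/61, P(r = 7 | data) = 21/61.
Averaging over the posterior, P(red next | data) = (4/5)(10/61) + (1/5)(30/61) + (0)(21/61) = 14/61.

0.2295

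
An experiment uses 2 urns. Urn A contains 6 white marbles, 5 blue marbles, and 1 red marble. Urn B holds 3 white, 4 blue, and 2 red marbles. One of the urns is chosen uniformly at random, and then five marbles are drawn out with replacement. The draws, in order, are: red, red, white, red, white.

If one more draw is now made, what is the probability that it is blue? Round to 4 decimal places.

0.4415

For each hypothesis, P(data | H) works out to: P(data | urn A) = (1/12)(1/12)(6/12)(1/12)(6/12) = 0.00014468; P(data | urn B) = (2/9)(2/9)(3/9)(2/9)(3/9) = 0.0012193.
The prior-weighted likelihoods are 1/2 · 0.00014468 = 7.2338e-05, 1/2 · 0.0012193 = 0.00060966; summing to 0.000682.
Dividing through by the total gives posterior P(urn A | data) = 0.10607, P(urn B | data) = 0.89393.
Averaging over the posterior, P(blue next | data) = (5/12)(0.10607) + (4/9)(0.89393) = 0.4415.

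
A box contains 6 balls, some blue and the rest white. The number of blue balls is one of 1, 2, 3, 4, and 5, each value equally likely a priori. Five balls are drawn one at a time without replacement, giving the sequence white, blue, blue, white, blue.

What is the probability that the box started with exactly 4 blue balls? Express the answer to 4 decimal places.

0.5714

Compute the likelihood of the observed sequence for each case: P(data | r = 1) = (5/6)(1/5)(0/4) = 0; P(data | r = 2) = (4/6)(2/5)(1/4)(3/3)(0/2) = 0; P(data | r = 3) = (3/6)(3/5)(2/4)(2/3)(1/2) = 1/20; P(data | r = 4) = (2/6)(4/5)(3/4)(1/3)(2/2) = 1/15; P(data | r = 5) = (1/6)(5/5)(4/4)(0/3) = 0.
The prior-weighted likelihoods are 1/5 · 0 = 0, 1/5 · 0 = 0, 1/5 · 1/20 = 1/100, 1/5 · 1/15 = 1/75, 1/5 · 0 = 0; these sum to 7/300.
Hence P(r = 4 | data) = (1/75) / (7/300) = 4/7.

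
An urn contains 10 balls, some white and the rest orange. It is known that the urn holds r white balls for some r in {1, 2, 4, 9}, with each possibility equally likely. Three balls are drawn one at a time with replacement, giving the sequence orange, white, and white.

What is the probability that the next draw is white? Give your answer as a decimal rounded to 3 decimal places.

Compute the likelihood of the observed sequence for each case: P(data | r = 1) = (9/10)(1/10)(1/10) = 0.009; P(data | r = 2) = (8/10)(2/10)(2/10) = 0.032; P(data | r = 4) = (6/10)(4/10)(4/10) = 0.096; P(data | r = 9) = (1/10)(9/10)(9/10) = 0.081.
Multiplying each by its prior: 1/4 · 0.009 = 0.00225, 1/4 · 0.032 = 0.008, 1/4 · 0.096 = 0.024, 1/4 · 0.081 = 0.02025; summing to 0.0545.
Normalising, the posterior is P(r = 1 | data) = 0.041284, P(r = 2 | data) = 0.14679, P(r = 4 | data) = 0.44037, P(r = 9 | data) = 0.37156.
So P(white next | data) = Σ P(white next | H) P(H | data) = (1/10)(0.041284) + (1/5)(0.14679) + (2/5)(0.44037) + (9/10)(0.37156) = 0.54404.

0.544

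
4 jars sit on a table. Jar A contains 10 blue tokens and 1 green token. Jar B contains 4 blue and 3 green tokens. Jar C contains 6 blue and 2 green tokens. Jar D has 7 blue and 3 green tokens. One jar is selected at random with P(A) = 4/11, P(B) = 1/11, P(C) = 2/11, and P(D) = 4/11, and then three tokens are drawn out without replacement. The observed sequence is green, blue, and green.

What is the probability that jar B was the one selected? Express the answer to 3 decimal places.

0.273

Under each hypothesis, the probability of the observed sequence is: P(data | jar A) = (1/11)(10/10)(0/9) = 0; P(data | jar B) = (3/7)(4/6)(2/5) = 4/35; P(data | jar C) = (2/8)(6/7)(1/6) = 1/28; P(data | jar D) = (3/10)(7/9)(2/8) = 7/120.
The prior-weighted likelihoods are 4/11 · 0 = 0, 1/11 · 4/35 = 4/385, 2/11 · 1/28 = 1/154, 4/11 · 7/120 = 7/330; these sum to 4/105.
Hence P(jar B | data) = (4/385) / (4/105) = 3/11.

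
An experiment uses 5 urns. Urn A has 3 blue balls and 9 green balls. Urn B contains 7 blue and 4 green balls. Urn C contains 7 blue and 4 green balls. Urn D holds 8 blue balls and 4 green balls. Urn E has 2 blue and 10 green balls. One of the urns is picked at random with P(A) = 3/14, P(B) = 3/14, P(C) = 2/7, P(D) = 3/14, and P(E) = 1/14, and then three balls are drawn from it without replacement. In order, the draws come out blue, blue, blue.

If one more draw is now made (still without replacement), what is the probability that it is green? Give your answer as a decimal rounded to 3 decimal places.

Under each hypothesis, the probability of the observed sequence is: P(data | urn A) = (3/12)(2/11)(1/10) = 0.0045455; P(data | urn B) = (7/11)(6/10)(5/9) = 0.21212; P(data | urn C) = (7/11)(6/10)(5/9) = 0.21212; P(data | urn D) = (8/12)(7/11)(6/10) = 0.25455; P(data | urn E) = (2/12)(1/11)(0/10) = 0.
Weighting by the prior gives 3/14 · 0.0045455 = 0.00097403, 3/14 · 0.21212 = 0.045455, 2/7 · 0.21212 = 0.060606, 3/14 · 0.25455 = 0.054545, 1/14 · 0 = 0; these sum to 0.16158.
Dividing through by the total gives posterior P(urn A | data) = 0.0060281, P(urn B | data) = 0.28131, P(urn C | data) = 0.37508, P(urn D | data) = 0.33758, P(urn E | data) = 0.
The predictive probability is P(green next | data) = (1)(0.0060281) + (1/2)(0.28131) + (1/2)(0.37508) + (4/9)(0.33758) = 0.48426.

0.484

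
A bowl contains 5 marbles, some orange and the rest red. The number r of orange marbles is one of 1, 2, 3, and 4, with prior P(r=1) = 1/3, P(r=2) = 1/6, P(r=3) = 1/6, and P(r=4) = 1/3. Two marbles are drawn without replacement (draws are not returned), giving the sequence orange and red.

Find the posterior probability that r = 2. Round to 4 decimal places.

Compute the likelihood of the observed sequence for each case: P(data | r = 1) = (1/5)(4/4) = 1/5; P(data | r = 2) = (2/5)(3/4) = 3/10; P(data | r = 3) = (3/5)(2/4) = 3/10; P(data | r = 4) = (4/5)(1/4) = 1/5.
Weighting by the prior gives 1/3 · 1/5 = 1/15, 1/6 · 3/10 = 1/20, 1/6 · 3/10 = 1/20, 1/3 · 1/5 = 1/15; these sum to 7/30.
Therefore the posterior P(r = 2 | data) = (1/20) / (7/30) = 3/14.

0.2143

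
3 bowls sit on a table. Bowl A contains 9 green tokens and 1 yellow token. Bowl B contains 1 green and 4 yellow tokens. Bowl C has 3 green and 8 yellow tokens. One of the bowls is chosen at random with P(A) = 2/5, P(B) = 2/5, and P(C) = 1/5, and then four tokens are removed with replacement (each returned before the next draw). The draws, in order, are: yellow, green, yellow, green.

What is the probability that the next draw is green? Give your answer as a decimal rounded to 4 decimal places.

Under each hypothesis, the probability of the observed sequence is: P(data | bowl A) = (1/10)(9/10)(1/10)(9/10) = 0.0081; P(data | bowl B) = (4/5)(1/5)(4/5)(1/5) = 0.0256; P(data | bowl C) = (8/11)(3/11)(8/11)(3/11) = 0.039342.
Weighting by the prior gives 2/5 · 0.0081 = 0.00324, 2/5 · 0.0256 = 0.01024, 1/5 · 0.039342 = 0.0078683; these sum to 0.021348.
Dividing through by the total gives posterior P(bowl A | data) = 0.15177, P(bowl B | data) = 0.47966, P(bowl C | data) = 0.36857.
The predictive probability is P(green next | data) = (9/10)(0.15177) + (1/5)(0.47966) + (3/11)(0.36857) = 0.33304.

0.3330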